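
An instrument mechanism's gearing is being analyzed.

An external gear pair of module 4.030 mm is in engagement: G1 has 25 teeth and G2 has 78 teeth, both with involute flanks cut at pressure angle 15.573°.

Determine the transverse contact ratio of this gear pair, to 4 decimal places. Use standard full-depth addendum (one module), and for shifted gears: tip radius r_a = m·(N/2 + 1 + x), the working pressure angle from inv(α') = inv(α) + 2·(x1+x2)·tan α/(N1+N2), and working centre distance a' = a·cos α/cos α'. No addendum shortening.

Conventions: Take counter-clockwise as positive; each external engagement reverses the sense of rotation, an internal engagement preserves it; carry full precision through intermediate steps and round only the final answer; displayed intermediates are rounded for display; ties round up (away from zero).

single-mesh involute tooth geometry (25T engaging 78T at module 4.030)
base radii: r_b1 = 48.525693, r_b2 = 151.400161
tip radii: r_a1 = 54.405000, r_a2 = 161.200000
no profile shift: α' = α, a' = a
action lengths: √(r_a1²−r_b1²) = 24.600024, √(r_a2²−r_b2²) = 55.348272
base pitch p_b = π·m·cos α = 12.195837
CR = (24.600024 + 55.348272 − 207.545000·sin 15.57300°)/12.195837 = 1.986706
contact ratio ≈ 1.9867

1.9867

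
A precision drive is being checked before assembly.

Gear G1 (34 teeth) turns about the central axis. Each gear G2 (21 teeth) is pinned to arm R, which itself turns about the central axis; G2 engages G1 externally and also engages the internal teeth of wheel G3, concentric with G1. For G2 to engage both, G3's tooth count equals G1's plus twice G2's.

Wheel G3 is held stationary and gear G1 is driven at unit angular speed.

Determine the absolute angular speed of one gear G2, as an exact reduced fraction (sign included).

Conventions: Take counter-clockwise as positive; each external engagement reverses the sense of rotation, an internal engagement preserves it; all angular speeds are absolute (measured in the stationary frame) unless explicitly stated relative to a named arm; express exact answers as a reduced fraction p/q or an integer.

planetary set (34T centre, 21T on arm, 76T internal) — Willis relation
ring teeth: 34 + 2·21 = 76
34(ω_sun−ω_arm) = −76(ω_ring−ω_arm),  ω_ring = 0, ω_sun = 1
34(1−ω_arm) = −76(0−ω_arm)  ⇒  110·ω_arm = 34  ⇒  ω_arm = 17/55
sun–planet mesh: 34·(1−17/55) = −21·(ω_p−ω_arm)  ⇒  ω_p−ω_arm = -1292/1155
ω_p = 17/55 − 1292/1155 = -17/21
exact speed ratio = -17/21

-17/21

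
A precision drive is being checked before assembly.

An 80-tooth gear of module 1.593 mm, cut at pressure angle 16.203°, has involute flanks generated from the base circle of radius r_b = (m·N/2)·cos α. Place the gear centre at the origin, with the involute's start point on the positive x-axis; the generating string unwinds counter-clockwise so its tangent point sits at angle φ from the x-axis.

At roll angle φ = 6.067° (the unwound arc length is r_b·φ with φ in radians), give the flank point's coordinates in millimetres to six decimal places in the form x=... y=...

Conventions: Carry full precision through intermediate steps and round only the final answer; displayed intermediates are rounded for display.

x=61.531063 y=0.024189

class = single-mesh tooth geometry [base-circle involute, m = 1.593, 80T]
pitch radius r_p = m·N/2 = 1.593·80/2 = 63.720000
base radius r_b = r_p·cos α = 63.720000·cos 16.203° = 61.188983
roll angle φ = 6.067° = 0.10588913 rad
x = r_b·(cos φ + φ·sin φ) = 61.531063
y = r_b·(sin φ − φ·cos φ) = 0.024189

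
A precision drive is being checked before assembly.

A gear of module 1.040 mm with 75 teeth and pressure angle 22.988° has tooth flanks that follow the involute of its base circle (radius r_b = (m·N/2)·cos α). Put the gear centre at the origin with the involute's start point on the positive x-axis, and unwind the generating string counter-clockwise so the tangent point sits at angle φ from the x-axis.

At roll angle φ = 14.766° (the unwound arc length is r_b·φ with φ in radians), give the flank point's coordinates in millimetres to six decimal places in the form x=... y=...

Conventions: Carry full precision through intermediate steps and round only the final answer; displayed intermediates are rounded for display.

topology: single-mesh involute geometry — m = 1.040, N = 75
pitch radius r_p = m·N/2 = 1.040·75/2 = 39.000000
base radius r_b = r_p·cos α = 39.000000·cos 22.988° = 35.902880
roll angle φ = 14.766° = 0.25771532 rad
x = r_b·(cos φ + φ·sin φ) = 37.075440
y = r_b·(sin φ − φ·cos φ) = 0.203489

x=37.075440 y=0.203489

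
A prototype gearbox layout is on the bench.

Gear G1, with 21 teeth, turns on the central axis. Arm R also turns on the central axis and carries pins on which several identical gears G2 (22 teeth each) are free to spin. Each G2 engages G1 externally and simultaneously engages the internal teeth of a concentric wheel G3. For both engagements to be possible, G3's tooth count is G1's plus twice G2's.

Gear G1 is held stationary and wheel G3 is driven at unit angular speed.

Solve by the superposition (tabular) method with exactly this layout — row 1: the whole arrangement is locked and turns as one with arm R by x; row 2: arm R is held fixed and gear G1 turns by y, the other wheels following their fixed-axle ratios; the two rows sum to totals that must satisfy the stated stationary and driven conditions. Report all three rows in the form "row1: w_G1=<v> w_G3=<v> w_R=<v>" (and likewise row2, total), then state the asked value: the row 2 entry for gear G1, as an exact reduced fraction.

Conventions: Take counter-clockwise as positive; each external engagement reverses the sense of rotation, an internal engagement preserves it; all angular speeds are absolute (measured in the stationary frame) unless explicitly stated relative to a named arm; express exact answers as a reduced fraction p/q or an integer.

recognized (axles ride arm R): planetary set, 21/22/65 teeth
row 1 — lock + rotate with arm: ω_sun = ω_ring = ω_arm = x
row 2 (arm held, sun turns y): ω_ring = −(21/65)·y, ω_arm = 0
boundary: total ω_sun = x + y = 0 and total ω_ring = x − (21/65)·y = 1  ⇒  y = -65/86, x = 65/86
row 2 ring = −(21/65)·(-65/86) = 21/86
totals (row 1 + row 2): sun 65/86 + (-65/86) = 0, ring 65/86 + 21/86 = 1, arm 65/86 + 0 = 65/86
asked cell (row2, sun) = -65/86

row1: w_G1=65/86 w_G3=65/86 w_R=65/86
row2: w_G1=-65/86 w_G3=21/86 w_R=0
total: w_G1=0 w_G3=1 w_R=65/86
asked value: -65/86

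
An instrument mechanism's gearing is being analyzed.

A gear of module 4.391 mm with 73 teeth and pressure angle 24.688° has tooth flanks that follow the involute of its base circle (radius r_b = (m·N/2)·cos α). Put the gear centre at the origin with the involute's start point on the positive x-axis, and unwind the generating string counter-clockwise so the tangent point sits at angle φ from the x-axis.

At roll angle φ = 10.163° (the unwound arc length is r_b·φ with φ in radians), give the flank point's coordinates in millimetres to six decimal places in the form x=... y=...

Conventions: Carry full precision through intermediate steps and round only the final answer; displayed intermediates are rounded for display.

x=147.894848 y=0.270045

topology: single-mesh involute geometry — m = 4.391, N = 73
pitch radius r_p = m·N/2 = 4.391·73/2 = 160.271500
base radius r_b = r_p·cos α = 160.271500·cos 24.688° = 145.621992
roll angle φ = 10.163° = 0.17737781 rad
x = r_b·(cos φ + φ·sin φ) = 147.894848
y = r_b·(sin φ − φ·cos φ) = 0.270045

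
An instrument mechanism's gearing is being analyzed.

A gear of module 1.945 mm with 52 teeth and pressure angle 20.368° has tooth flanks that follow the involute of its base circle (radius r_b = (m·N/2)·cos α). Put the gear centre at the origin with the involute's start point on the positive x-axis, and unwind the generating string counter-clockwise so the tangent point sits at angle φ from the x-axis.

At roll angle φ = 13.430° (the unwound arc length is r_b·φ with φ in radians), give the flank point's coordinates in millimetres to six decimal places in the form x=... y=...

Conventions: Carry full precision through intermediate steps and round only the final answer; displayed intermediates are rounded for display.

topology: single-mesh involute geometry — m = 1.945, N = 52
pitch radius r_p = m·N/2 = 1.945·52/2 = 50.570000
base radius r_b = r_p·cos α = 50.570000·cos 20.368° = 47.408188
roll angle φ = 13.430° = 0.23439772 rad
x = r_b·(cos φ + φ·sin φ) = 48.692711
y = r_b·(sin φ − φ·cos φ) = 0.202397

x=48.692711 y=0.202397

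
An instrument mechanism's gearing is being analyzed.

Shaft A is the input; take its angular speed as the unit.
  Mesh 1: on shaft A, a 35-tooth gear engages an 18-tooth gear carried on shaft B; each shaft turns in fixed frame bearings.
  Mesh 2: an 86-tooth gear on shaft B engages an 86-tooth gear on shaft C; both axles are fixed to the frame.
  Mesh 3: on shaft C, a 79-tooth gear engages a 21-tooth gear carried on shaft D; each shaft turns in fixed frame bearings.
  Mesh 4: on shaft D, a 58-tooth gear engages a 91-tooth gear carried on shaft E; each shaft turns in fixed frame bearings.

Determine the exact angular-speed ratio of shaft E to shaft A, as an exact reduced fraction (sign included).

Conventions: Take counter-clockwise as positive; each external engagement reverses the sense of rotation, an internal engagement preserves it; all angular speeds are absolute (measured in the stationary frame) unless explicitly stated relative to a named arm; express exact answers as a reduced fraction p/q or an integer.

11455/2457

class = fixed-axis compound train [4 meshes; 4 ratios multiply, 4 sense flips]
mesh 1 [35T→18T]: running ratio 35/18, sense −
mesh 2 [86T→86T]: running ratio 35/18, sense +
mesh 3 [79T→21T]: running ratio 395/54, sense −
mesh 4 [58T→91T]: running ratio 11455/2457, sense +
ω_out/ω_in = 11455/2457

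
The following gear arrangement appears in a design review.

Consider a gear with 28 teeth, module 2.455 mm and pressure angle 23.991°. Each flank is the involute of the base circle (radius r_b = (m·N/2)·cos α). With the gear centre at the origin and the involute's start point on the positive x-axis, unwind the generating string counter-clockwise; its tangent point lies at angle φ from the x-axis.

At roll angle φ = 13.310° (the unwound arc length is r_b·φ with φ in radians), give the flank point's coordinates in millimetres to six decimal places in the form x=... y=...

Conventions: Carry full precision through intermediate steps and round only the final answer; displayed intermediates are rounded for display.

single-mesh involute tooth geometry (28T wheel at module 2.455)
pitch radius r_p = m·N/2 = 2.455·28/2 = 34.370000
base radius r_b = r_p·cos α = 34.370000·cos 23.991° = 31.400753
roll angle φ = 13.310° = 0.23230332 rad
x = r_b·(cos φ + φ·sin φ) = 32.236625
y = r_b·(sin φ − φ·cos φ) = 0.130509

x=32.236625 y=0.130509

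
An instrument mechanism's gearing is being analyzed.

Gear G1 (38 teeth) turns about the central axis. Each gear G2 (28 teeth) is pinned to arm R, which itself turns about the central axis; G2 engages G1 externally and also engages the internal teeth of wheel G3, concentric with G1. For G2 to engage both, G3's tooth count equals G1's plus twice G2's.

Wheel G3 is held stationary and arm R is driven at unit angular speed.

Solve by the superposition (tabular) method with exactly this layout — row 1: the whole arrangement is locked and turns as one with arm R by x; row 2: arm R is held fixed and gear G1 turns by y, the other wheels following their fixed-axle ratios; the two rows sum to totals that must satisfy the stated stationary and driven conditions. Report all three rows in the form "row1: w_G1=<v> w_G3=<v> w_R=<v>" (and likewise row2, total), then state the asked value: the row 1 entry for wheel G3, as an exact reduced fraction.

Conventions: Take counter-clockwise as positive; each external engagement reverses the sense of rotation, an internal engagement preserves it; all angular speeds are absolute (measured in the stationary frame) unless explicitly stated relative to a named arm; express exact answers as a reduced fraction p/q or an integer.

planetary set (38T centre, 28T on arm, 94T internal) — Willis relation
row 1 — lock + rotate with arm: ω_sun = ω_ring = ω_arm = x
row 2 (arm held, sun turns y): ω_ring = −(38/94)·y, ω_arm = 0
boundary: total ω_ring = x − (38/94)·y = 0 and total ω_arm = x = 1  ⇒  y = 47/19, x = 1
row 2 ring = −(38/94)·47/19 = -1
totals (row 1 + row 2): sun 1 + 47/19 = 66/19, ring 1 + (-1) = 0, arm 1 + 0 = 1
asked cell (row1, ring) = 1

row1: w_G1=1 w_G3=1 w_R=1
row2: w_G1=47/19 w_G3=-1 w_R=0
total: w_G1=66/19 w_G3=0 w_R=1
asked value: 1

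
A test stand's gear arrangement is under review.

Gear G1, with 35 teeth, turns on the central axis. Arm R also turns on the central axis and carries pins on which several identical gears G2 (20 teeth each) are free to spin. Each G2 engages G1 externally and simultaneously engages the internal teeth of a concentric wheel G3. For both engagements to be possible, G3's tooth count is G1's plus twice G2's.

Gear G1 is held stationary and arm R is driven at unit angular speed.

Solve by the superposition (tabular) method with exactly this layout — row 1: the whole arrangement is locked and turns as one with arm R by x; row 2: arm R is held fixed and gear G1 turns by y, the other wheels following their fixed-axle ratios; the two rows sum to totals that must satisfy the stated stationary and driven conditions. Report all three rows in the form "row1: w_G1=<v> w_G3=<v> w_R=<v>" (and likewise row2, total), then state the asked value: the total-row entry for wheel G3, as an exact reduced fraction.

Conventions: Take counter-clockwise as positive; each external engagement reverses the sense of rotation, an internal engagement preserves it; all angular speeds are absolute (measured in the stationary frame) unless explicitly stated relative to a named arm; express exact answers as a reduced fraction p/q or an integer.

class = planetary set [G3 = 35+2·20 = 75; Willis about the carrier]
row 1 — lock + rotate with arm: ω_sun = ω_ring = ω_arm = x
superposition row 2 [arm held]: sun y, ring −(35/75)·y, arm 0
boundary: total ω_sun = x + y = 0 and total ω_arm = x = 1  ⇒  y = -1, x = 1
row 2 ring = −(35/75)·(-1) = 7/15
totals (row 1 + row 2): sun 1 + (-1) = 0, ring 1 + 7/15 = 22/15, arm 1 + 0 = 1
asked cell (total, ring) = 22/15

row1: w_G1=1 w_G3=1 w_R=1
row2: w_G1=-1 w_G3=7/15 w_R=0
total: w_G1=0 w_G3=22/15 w_R=1
asked value: 22/15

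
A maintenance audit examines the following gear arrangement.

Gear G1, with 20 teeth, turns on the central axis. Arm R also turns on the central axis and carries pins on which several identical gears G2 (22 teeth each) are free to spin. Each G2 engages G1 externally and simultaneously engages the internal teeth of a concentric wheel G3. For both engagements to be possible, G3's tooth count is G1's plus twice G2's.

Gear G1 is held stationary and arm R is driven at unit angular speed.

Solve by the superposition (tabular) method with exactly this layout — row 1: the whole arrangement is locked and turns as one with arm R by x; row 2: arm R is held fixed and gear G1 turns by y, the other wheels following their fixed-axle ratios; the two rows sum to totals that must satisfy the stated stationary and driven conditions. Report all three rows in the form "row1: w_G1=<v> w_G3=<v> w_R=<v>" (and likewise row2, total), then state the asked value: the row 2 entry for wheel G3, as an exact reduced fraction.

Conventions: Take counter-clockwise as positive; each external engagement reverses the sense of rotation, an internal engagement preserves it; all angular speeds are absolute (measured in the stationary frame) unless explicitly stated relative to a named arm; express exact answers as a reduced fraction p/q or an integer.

row1: w_G1=1 w_G3=1 w_R=1
row2: w_G1=-1 w_G3=5/16 w_R=0
total: w_G1=0 w_G3=21/16 w_R=1
asked value: 5/16

recognized (axles ride arm R): planetary set, 20/22/64 teeth
row 1: whole set turns with the arm by x
row 2 (arm held, sun turns y): ω_ring = −(20/64)·y, ω_arm = 0
boundary: total ω_sun = x + y = 0 and total ω_arm = x = 1  ⇒  y = -1, x = 1
row 2 ring = −(20/64)·(-1) = 5/16
totals (row 1 + row 2): sun 1 + (-1) = 0, ring 1 + 5/16 = 21/16, arm 1 + 0 = 1
asked cell (row2, ring) = 5/16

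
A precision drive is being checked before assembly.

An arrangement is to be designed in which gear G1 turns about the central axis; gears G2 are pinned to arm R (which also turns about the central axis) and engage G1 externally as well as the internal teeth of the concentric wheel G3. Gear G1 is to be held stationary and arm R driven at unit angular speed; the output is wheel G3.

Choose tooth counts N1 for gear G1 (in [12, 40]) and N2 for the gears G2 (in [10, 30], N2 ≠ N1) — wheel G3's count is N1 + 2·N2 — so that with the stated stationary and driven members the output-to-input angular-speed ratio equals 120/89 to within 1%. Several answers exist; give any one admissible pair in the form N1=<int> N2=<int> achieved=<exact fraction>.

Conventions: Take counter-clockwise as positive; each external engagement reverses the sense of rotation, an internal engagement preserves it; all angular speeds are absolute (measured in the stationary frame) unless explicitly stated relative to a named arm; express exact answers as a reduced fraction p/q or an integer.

topology: planetary set — design target 120/89, arm = carrier (Willis)
Willis with ω_sun = 0: ω_ring/ω_arm = (N1+N3)/N3; set equal to 120/89  ⇒  N3/N1 = 1/(120/89 − 1) = 89/31
N3 = N1 + 2·N2  ⇒  N2/N1 = (N3/N1 − 1)/2 = (89/31 − 1)/2 = 29/31
smallest multiple with N1 ≥ 12 and N2 ≥ 10: k = 1  ⇒  N1 = 1·31 = 31, N2 = 1·29 = 29 (N1 ≤ 40, N2 ≤ 30, N2 ≠ N1 ✓), N3 = 31 + 2·29 = 89
check: (N1+N3)/N3 with N1 = 31, N3 = 89 gives 120/89; |achieved − target| = 0 ≤ 6/445 ✓

N1=31 N2=29 achieved=120/89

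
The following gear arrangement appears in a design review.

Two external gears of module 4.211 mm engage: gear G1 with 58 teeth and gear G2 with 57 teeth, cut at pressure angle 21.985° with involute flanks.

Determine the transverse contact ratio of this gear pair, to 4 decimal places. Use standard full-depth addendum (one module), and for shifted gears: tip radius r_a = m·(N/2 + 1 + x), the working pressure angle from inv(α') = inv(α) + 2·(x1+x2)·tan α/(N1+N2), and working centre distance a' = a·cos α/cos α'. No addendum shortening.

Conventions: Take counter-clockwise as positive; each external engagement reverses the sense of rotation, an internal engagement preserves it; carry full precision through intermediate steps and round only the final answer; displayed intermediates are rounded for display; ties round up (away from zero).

1.6758

recognized (one external pair, fixed centres): single-mesh tooth geometry, m = 4.211, N1 = 58, N2 = 57
base radii: r_b1 = 113.238738, r_b2 = 111.286346
tip radii: r_a1 = 126.330000, r_a2 = 124.224500
no profile shift: α' = α, a' = a
action lengths: √(r_a1²−r_b1²) = 56.002296, √(r_a2²−r_b2²) = 55.200323
base pitch p_b = π·m·cos α = 12.267241
CR = (56.002296 + 55.200323 − 242.132500·sin 21.98500°)/12.267241 = 1.675761
contact ratio ≈ 1.6758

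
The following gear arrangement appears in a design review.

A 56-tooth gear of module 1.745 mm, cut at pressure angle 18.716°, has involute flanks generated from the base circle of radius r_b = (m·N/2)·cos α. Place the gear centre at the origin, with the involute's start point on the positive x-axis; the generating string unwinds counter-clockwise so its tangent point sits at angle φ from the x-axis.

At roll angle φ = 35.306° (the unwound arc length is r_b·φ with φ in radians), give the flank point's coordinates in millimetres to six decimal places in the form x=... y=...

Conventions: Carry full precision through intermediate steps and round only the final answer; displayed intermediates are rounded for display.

x=54.245518 y=3.474035

topology: single-mesh involute geometry — m = 1.745, N = 56
pitch radius r_p = m·N/2 = 1.745·56/2 = 48.860000
base radius r_b = r_p·cos α = 48.860000·cos 18.716° = 46.276318
roll angle φ = 35.306° = 0.61620595 rad
x = r_b·(cos φ + φ·sin φ) = 54.245518
y = r_b·(sin φ − φ·cos φ) = 3.474035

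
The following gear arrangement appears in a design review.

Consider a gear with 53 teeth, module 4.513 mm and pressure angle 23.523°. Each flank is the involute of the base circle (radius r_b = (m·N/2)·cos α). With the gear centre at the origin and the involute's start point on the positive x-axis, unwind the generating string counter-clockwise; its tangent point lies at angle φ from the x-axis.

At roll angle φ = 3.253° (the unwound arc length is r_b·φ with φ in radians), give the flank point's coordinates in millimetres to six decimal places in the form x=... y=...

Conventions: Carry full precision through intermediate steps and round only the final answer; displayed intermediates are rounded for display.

recognized (one wheel, involute flank): single-mesh tooth geometry, m = 4.513, N = 53
pitch radius r_p = m·N/2 = 4.513·53/2 = 119.594500
base radius r_b = r_p·cos α = 119.594500·cos 23.523° = 109.656189
roll angle φ = 3.253° = 0.05677556 rad
x = r_b·(cos φ + φ·sin φ) = 109.832783
y = r_b·(sin φ − φ·cos φ) = 0.006687

x=109.832783 y=0.006687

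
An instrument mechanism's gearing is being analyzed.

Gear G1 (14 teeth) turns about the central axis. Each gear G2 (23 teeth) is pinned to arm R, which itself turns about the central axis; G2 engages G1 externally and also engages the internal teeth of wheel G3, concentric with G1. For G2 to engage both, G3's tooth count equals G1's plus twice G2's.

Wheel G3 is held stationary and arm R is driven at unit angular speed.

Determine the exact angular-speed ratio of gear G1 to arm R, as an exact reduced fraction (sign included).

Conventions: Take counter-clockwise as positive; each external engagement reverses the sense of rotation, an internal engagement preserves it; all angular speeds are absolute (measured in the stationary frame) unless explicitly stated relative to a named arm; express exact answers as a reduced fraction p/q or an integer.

recognized (axles ride arm R): planetary set, 14/23/60 teeth
ring teeth: 14 + 2·23 = 60
14(ω_sun−ω_arm) = −60(ω_ring−ω_arm),  ω_ring = 0, ω_arm = 1
ω_sun = 1 − (60/14)(0−1) = 37/7
ω_out/ω_in = 37/7

37/7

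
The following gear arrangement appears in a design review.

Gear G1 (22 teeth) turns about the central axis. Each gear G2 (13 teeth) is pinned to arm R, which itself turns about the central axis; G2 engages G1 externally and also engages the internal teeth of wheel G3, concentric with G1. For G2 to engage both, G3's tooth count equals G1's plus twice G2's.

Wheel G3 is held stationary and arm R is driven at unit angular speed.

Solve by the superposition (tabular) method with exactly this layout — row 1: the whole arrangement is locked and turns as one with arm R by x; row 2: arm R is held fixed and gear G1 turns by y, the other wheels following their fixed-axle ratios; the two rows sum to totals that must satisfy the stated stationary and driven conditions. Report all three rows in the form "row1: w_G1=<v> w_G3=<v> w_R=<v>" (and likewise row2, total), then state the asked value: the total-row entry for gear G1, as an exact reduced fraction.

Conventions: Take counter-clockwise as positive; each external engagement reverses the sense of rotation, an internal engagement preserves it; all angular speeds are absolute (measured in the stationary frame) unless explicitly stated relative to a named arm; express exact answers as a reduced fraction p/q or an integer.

row1: w_G1=1 w_G3=1 w_R=1
row2: w_G1=24/11 w_G3=-1 w_R=0
total: w_G1=35/11 w_G3=0 w_R=1
asked value: 35/11

planetary set (22T centre, 13T on arm, 48T internal) — Willis relation
row 1 (train locked, turned with arm): all members turn x
superposition row 2 [arm held]: sun y, ring −(22/48)·y, arm 0
boundary: total ω_ring = x − (22/48)·y = 0 and total ω_arm = x = 1  ⇒  y = 24/11, x = 1
row 2 ring = −(22/48)·24/11 = -1
totals (row 1 + row 2): sun 1 + 24/11 = 35/11, ring 1 + (-1) = 0, arm 1 + 0 = 1
asked cell (total, sun) = 35/11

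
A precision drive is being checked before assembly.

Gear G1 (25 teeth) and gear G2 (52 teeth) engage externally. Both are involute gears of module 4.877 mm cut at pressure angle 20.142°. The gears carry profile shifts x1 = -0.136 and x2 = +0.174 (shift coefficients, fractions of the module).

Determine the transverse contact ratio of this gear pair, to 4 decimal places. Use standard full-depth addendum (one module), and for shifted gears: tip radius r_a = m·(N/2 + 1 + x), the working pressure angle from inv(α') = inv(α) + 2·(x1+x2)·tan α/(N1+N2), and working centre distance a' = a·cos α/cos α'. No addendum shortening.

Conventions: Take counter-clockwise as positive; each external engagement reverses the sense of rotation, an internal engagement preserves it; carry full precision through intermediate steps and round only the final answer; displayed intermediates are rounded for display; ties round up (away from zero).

1.6841

single-mesh involute tooth geometry (25T engaging 52T at module 4.877)
base radii: r_b1 = 57.234161, r_b2 = 119.047054
tip radii: r_a1 = 65.176228, r_a2 = 132.527598
inv(α') = inv(20.142°) + 2·(-0.136+0.174)·tan α/(25+52) = 0.01559726  ⇒  α' = 20.29492°
a' = a·cos α / cos α' = 187.7645·cos 20.142°/cos 20.29492° = 187.949153
action lengths: √(r_a1²−r_b1²) = 31.179987, √(r_a2²−r_b2²) = 58.235412
base pitch p_b = π·m·cos α = 14.384513
CR = (31.179987 + 58.235412 − 187.949153·sin 20.29492°)/14.384513 = 1.684087
contact ratio ≈ 1.6841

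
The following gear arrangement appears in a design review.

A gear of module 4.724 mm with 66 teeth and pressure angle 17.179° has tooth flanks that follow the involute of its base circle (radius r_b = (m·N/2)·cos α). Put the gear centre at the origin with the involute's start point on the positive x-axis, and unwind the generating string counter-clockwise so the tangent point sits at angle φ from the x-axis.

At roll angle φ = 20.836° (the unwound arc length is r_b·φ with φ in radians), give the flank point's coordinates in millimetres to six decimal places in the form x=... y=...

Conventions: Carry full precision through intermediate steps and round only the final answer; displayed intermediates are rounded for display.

single-mesh involute tooth geometry (66T wheel at module 4.724)
pitch radius r_p = m·N/2 = 4.724·66/2 = 155.892000
base radius r_b = r_p·cos α = 155.892000·cos 17.179° = 148.937140
roll angle φ = 20.836° = 0.36365680 rad
x = r_b·(cos φ + φ·sin φ) = 158.462119
y = r_b·(sin φ − φ·cos φ) = 2.356148

x=158.462119 y=2.356148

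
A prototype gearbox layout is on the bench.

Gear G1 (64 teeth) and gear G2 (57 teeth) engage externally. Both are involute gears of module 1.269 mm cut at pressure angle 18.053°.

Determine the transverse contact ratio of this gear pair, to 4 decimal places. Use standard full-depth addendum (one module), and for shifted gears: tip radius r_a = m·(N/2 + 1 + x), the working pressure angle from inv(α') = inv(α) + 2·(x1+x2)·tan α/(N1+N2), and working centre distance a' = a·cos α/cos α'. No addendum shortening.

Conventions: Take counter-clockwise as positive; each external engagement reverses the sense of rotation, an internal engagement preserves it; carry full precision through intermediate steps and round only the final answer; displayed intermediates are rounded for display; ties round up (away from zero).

topology: single-mesh involute geometry — m = 1.269, 64T/57T pair
base radii: r_b1 = 38.608879, r_b2 = 34.386033
tip radii: r_a1 = 41.877000, r_a2 = 37.435500
no profile shift: α' = α, a' = a
action lengths: √(r_a1²−r_b1²) = 16.218434, √(r_a2²−r_b2²) = 14.799237
base pitch p_b = π·m·cos α = 3.790418
CR = (16.218434 + 14.799237 − 76.774500·sin 18.05300°)/3.790418 = 1.906258
contact ratio ≈ 1.9063

1.9063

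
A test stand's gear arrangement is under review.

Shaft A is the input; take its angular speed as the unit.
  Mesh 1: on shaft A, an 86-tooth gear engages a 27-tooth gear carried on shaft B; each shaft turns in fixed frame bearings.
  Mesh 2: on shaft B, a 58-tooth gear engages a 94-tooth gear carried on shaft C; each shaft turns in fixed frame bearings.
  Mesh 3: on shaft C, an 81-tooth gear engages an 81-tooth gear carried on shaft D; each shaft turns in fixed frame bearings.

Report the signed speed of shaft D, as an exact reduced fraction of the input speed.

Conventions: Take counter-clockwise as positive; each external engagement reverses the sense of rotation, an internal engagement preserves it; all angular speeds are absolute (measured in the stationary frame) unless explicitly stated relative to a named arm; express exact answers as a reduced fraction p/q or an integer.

-2494/1269

3-mesh fixed-axis compound train (all bearings frame-fixed)
mesh 1 [86T→27T]: |ω|/ω_in = 1×86/27 = 86/27, sense flips to −
mesh 2 [58T→94T]: |ω|/ω_in = (86/27)×58/94 = 2494/1269, sense flips to +
mesh 3 [81T→81T]: |ω|/ω_in = (2494/1269)×81/81 = 2494/1269, sense flips to −
signed output speed (× input speed) = -2494/1269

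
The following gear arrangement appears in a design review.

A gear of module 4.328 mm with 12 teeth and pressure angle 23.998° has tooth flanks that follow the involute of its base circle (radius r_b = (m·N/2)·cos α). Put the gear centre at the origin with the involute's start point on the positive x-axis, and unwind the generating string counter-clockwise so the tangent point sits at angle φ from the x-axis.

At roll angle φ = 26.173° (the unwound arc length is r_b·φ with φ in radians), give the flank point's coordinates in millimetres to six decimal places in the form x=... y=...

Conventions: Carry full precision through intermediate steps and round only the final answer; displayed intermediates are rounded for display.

x=26.070864 y=0.738171

single-mesh involute tooth geometry (12T wheel at module 4.328)
pitch radius r_p = m·N/2 = 4.328·12/2 = 25.968000
base radius r_b = r_p·cos α = 25.968000·cos 23.998° = 23.723317
roll angle φ = 26.173° = 0.45680503 rad
x = r_b·(cos φ + φ·sin φ) = 26.070864
y = r_b·(sin φ − φ·cos φ) = 0.738171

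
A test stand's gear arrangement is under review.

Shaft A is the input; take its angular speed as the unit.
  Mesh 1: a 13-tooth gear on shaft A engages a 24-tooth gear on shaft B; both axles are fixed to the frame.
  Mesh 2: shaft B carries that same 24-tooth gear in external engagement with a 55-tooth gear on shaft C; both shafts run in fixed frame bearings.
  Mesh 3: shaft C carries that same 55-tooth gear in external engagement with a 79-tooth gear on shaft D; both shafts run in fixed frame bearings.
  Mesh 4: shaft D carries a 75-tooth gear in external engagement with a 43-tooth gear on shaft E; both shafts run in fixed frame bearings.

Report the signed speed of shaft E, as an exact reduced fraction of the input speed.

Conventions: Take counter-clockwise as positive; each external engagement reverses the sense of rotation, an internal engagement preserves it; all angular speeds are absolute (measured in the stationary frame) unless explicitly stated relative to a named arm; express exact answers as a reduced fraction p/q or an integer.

975/3397

4-mesh fixed-axis compound train (all bearings frame-fixed)
mesh 1 [13T→24T]: |ω|/ω_in = 1×13/24 = 13/24, sense flips to −
mesh 2 [24T→55T]: |ω|/ω_in = (13/24)×24/55 = 13/55, sense flips to +
mesh 3 [55T→79T]: |ω|/ω_in = (13/55)×55/79 = 13/79, sense flips to −
mesh 4 [75T→43T]: |ω|/ω_in = (13/79)×75/43 = 975/3397, sense flips to +
signed output speed (× input speed) = 975/3397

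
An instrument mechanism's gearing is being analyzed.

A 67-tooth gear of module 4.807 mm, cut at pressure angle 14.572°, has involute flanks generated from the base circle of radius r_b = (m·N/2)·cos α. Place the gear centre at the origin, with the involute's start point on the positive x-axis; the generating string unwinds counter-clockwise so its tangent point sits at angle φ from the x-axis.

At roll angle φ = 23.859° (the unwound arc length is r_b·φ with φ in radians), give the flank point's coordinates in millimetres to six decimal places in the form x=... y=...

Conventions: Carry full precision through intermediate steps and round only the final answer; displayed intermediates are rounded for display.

single-mesh involute tooth geometry (67T wheel at module 4.807)
pitch radius r_p = m·N/2 = 4.807·67/2 = 161.034500
base radius r_b = r_p·cos α = 161.034500·cos 14.572° = 155.854381
roll angle φ = 23.859° = 0.41641811 rad
x = r_b·(cos φ + φ·sin φ) = 168.787092
y = r_b·(sin φ − φ·cos φ) = 3.686693

x=168.787092 y=3.686693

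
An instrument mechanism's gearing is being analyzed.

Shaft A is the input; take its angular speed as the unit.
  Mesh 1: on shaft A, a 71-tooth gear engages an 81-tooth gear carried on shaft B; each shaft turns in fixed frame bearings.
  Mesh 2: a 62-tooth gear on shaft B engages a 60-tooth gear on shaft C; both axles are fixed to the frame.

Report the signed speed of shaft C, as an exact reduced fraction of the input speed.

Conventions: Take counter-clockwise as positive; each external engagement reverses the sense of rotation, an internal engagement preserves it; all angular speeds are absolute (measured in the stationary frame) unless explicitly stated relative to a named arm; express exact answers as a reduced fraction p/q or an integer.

2-mesh fixed-axis compound train (all bearings frame-fixed)
mesh 1 [71T→81T]: |ω|/ω_in = 1×71/81 = 71/81, sense flips to −
mesh 2 [62T→60T]: |ω|/ω_in = (71/81)×62/60 = 2201/2430, sense flips to +
signed output speed (× input speed) = 2201/2430

2201/2430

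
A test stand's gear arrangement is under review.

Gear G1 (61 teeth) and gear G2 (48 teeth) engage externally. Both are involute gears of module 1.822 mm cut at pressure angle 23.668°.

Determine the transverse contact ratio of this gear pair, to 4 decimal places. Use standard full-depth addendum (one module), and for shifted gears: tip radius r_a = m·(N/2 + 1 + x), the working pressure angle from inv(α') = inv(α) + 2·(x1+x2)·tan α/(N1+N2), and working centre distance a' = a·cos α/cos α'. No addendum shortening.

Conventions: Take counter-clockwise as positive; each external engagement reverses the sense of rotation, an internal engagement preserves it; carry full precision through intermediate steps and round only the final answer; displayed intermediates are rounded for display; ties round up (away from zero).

1.5945

topology: single-mesh involute geometry — m = 1.822, 61T/48T pair
base radii: r_b1 = 50.896753, r_b2 = 40.049904
tip radii: r_a1 = 57.393000, r_a2 = 45.550000
no profile shift: α' = α, a' = a
action lengths: √(r_a1²−r_b1²) = 26.523140, √(r_a2²−r_b2²) = 21.698103
base pitch p_b = π·m·cos α = 5.242520
CR = (26.523140 + 21.698103 − 99.299000·sin 23.66800°)/5.242520 = 1.594466
contact ratio ≈ 1.5945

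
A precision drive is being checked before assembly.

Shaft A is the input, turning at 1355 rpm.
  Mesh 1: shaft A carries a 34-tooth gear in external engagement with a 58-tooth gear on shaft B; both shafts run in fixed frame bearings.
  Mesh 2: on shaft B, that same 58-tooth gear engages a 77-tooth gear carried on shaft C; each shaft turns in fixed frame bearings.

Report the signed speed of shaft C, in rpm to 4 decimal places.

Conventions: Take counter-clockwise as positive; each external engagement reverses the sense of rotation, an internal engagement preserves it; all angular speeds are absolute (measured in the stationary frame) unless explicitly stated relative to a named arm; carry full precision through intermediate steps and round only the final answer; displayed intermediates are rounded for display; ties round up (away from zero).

topology: fixed-axis compound train — 2 meshes, A→C
mesh 1 [34T→58T]: ω = 1355.0000×34/58 = 794.3103 rpm, sense flips to −
mesh 2 [58T→77T]: ω = 794.3103×58/77 = 598.3117 rpm, sense flips to +
signed output speed = +598.3117 rpm

+598.3117 rpm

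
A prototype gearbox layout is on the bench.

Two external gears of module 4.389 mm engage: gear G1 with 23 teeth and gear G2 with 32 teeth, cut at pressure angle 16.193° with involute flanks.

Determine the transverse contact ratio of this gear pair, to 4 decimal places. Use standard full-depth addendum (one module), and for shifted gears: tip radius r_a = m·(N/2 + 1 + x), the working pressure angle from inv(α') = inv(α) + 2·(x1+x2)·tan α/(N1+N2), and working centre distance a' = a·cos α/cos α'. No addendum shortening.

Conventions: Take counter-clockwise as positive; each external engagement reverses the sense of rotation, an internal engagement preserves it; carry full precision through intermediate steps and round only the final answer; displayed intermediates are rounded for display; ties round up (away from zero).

single-mesh involute tooth geometry (23T engaging 32T at module 4.389)
base radii: r_b1 = 48.471103, r_b2 = 67.438057
tip radii: r_a1 = 54.862500, r_a2 = 74.613000
no profile shift: α' = α, a' = a
action lengths: √(r_a1²−r_b1²) = 25.699145, √(r_a2²−r_b2²) = 31.925041
base pitch p_b = π·m·cos α = 13.241432
CR = (25.699145 + 31.925041 − 120.697500·sin 16.19300°)/13.241432 = 1.809836
contact ratio ≈ 1.8098

1.8098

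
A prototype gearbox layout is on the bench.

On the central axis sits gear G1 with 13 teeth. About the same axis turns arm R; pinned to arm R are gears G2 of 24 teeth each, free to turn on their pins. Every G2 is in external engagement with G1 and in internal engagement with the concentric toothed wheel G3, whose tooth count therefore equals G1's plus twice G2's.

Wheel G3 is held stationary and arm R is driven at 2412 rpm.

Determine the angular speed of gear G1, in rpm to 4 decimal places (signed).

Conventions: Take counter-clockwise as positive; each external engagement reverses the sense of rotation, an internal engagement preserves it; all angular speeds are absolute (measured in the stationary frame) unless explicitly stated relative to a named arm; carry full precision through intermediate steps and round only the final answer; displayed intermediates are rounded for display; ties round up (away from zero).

+13729.8462 rpm

planetary set (13T centre, 24T on arm, 61T internal) — Willis relation
normalise by the input: solve with ω_arm = 1, then scale by 2412 rpm
ring teeth: 13 + 2·24 = 61
13(ω_sun−ω_arm) = −61(ω_ring−ω_arm),  ω_ring = 0, ω_arm = 1
ω_sun = 1 − (61/13)(0−1) = 74/13
scale: ω_sun = 74/13 × 2412 rpm = +13729.8462 rpm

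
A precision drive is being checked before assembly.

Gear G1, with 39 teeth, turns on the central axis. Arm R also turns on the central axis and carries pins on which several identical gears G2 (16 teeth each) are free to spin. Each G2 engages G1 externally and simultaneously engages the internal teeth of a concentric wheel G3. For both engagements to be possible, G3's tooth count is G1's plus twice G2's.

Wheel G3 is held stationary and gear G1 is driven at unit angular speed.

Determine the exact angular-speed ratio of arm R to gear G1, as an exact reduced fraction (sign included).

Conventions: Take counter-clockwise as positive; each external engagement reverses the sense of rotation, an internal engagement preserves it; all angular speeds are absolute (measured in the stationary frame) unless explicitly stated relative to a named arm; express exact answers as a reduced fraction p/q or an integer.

39/110

topology: planetary set — G1 39T / G2 16T / G3 71T, arm = carrier (Willis)
ring teeth: 39 + 2·16 = 71
39(ω_sun−ω_arm) = −71(ω_ring−ω_arm),  ω_ring = 0, ω_sun = 1
39(1−ω_arm) = −71(0−ω_arm)  ⇒  110·ω_arm = 39  ⇒  ω_arm = 39/110
ω_out/ω_in = 39/110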